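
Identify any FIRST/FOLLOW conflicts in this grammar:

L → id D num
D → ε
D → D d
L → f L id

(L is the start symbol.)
Yes. D → D d with FOLLOW(D) on { 'd' }

A FIRST/FOLLOW conflict occurs when a non-terminal N has a nullable alternative N → β (β ⇒* ε) and another alternative N → α with FIRST(α) ∩ FOLLOW(N) ≠ ∅: on such a lookahead the parser cannot decide between expanding α and letting N vanish via β.

Nullable non-terminals: D.
FIRST sets used below: FIRST(D) = { 'd', ε }

D: nullable alternative(s) D → ε; FOLLOW(D) = { 'd', 'num' }
  D → ε: FIRST \ {ε} = { } — this is the only nullable alternative, skip
  D → D d: FIRST \ {ε} = { 'd' } — overlaps FOLLOW(D) on { 'd' }: CONFLICT

L has no nullable alternative, so no FIRST/FOLLOW check is needed there.

So the grammar has 1 FIRST/FOLLOW conflict (marked CONFLICT above).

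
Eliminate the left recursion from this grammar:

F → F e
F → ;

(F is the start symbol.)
F is directly left-recursive. The standard transformation for
  A → A α₁ | ... | A α_m | β₁ | ... | β_n
is
  A  → β₁ A' | ... | β_n A'
  A' → α₁ A' | ... | α_m A' | ε

F → ; becomes F → ; F'
F → F e becomes F' → e F'
Add F' → ε

Resulting grammar:
F → ; F'
F' → e F'
F' → ε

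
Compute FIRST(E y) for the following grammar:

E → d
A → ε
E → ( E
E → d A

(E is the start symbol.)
{ '(', 'd' }

FIRST sets of the non-terminals involved (from the grammar, by fixed-point iteration):
  FIRST(E) = { '(', 'd' }

To compute FIRST(E y), process the symbols left to right:
Symbol E is a non-terminal. Add FIRST(E) \ {ε} = { '(', 'd' }
E is not nullable (ε ∉ FIRST(E)), so stop here.
FIRST(E y) = { '(', 'd' }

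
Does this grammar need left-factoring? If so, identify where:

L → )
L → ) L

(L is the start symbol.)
Left-factoring is needed when two productions for the same non-terminal
share a common prefix on the right-hand side.

Productions for L:
  L → )
  L → ) L

Found common prefix ')' in productions for L

Answer: Yes, L has productions with common prefix ')'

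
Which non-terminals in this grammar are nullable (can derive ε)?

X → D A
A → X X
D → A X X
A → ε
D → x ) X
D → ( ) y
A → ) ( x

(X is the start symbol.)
{ 'A' }

A non-terminal is nullable if it can derive ε (the empty string): either it has an ε-production, or it has a production whose right-hand side consists entirely of nullable non-terminals.

ε-productions: A → ε
So A is immediately nullable.
No further non-terminal can be added: every production for the remaining non-terminals contains a terminal or a non-nullable non-terminal.
Nullable = { 'A' }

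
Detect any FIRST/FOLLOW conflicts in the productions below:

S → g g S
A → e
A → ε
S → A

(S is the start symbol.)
No FIRST/FOLLOW conflicts.

A FIRST/FOLLOW conflict occurs when a non-terminal N has a nullable alternative N → β (β ⇒* ε) and another alternative N → α with FIRST(α) ∩ FOLLOW(N) ≠ ∅: on such a lookahead the parser cannot decide between expanding α and letting N vanish via β.

Nullable non-terminals: A, S.
FIRST sets used below: FIRST(A) = { 'e', ε }

A: nullable alternative(s) A → ε; FOLLOW(A) = { $ }
  A → e: FIRST \ {ε} = { 'e' } — disjoint from FOLLOW(A)
  A → ε: FIRST \ {ε} = { } — this is the only nullable alternative, skip

S: nullable alternative(s) S → A; FOLLOW(S) = { $ }
  S → g g S: FIRST \ {ε} = { 'g' } — disjoint from FOLLOW(S)
  S → A: FIRST \ {ε} = { 'e' } — this is the only nullable alternative, skip

No FIRST/FOLLOW conflicts found.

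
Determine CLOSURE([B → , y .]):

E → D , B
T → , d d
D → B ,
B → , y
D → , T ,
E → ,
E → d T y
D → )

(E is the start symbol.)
{ [B → , y .] }

Start with: [B → , y .]
The dot is at the end, so nothing is added.

CLOSURE = { [B → , y .] }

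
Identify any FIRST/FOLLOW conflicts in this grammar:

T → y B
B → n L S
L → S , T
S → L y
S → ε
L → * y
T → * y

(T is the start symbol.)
A FIRST/FOLLOW conflict occurs when a non-terminal N has a nullable alternative N → β (β ⇒* ε) and another alternative N → α with FIRST(α) ∩ FOLLOW(N) ≠ ∅: on such a lookahead the parser cannot decide between expanding α and letting N vanish via β.

Nullable non-terminals: S.
FIRST sets used below: FIRST(L) = { '*', ',' }

S: nullable alternative(s) S → ε; FOLLOW(S) = { $, '*', ',', 'y' }
  S → L y: FIRST \ {ε} = { '*', ',' } — overlaps FOLLOW(S) on { '*', ',' }: CONFLICT
  S → ε: FIRST \ {ε} = { } — this is the only nullable alternative, skip

B, L, T have no nullable alternative, so no FIRST/FOLLOW check is needed there.

So the grammar has 1 FIRST/FOLLOW conflict (marked CONFLICT above).

Answer: Yes. S → L y with FOLLOW(S) on { '*', ',' }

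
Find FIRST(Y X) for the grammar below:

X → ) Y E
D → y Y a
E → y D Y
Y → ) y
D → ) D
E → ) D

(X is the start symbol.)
FIRST sets of the non-terminals involved (from the grammar, by fixed-point iteration):
  FIRST(Y) = { ')' }

To compute FIRST(Y X), process the symbols left to right:
Symbol Y is a non-terminal. Add FIRST(Y) \ {ε} = { ')' }
Y is not nullable (ε ∉ FIRST(Y)), so stop here.
FIRST(Y X) = { ')' }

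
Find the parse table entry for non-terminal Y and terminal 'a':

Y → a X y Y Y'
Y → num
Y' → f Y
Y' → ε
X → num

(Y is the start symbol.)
Y → a X y Y Y'

To find M[Y, 'a'], we find productions for Y where 'a' is in the predict set (PREDICT(N → α) = (FIRST(α) \ {ε}) ∪ (FOLLOW(N) if α ⇒* ε)).

Y → a X y Y Y': PREDICT = { 'a' }
  'a' is in predict set, so this production goes in M[Y, 'a']
Y → num: PREDICT = { 'num' }

M[Y, 'a'] = Y → a X y Y Y'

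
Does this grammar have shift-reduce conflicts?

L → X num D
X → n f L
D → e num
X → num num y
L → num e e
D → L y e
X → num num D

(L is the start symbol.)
No shift-reduce conflicts

Augment with L' → L and build the canonical LR(0) collection (I0 = CLOSURE({[L' → . L]}), then GOTO on every symbol after a dot until no new states appear). It has 19 states:
  I0: { [L → . X num D], [L → . num e e], [L' → . L], [X → . n f L], [X → . num num D], [X → . num num y] }  — shift
  I1: { [L' → L .] }  — accept
  I2: { [L → X . num D] }  — shift
  I3: { [X → n . f L] }  — shift
  I4: { [L → num . e e], [X → num . num D], [X → num . num y] }  — shift
  I5: { [L → num e . e] }  — shift
  I6: { [D → . L y e], [D → . e num], [L → . X num D], [L → . num e e], [X → . n f L], [X → . num num D], [X → . num num y], [X → num num . D], [X → num num . y] }  — shift
  I7: { [X → num num D .] }  — reduce
  I8: { [D → L . y e] }  — shift
  I9: { [D → e . num] }  — shift
  I10: { [X → num num y .] }  — reduce
  I11: { [D → e num .] }  — reduce
  I12: { [D → L y . e] }  — shift
  I13: { [D → L y e .] }  — reduce
  I14: { [L → num e e .] }  — reduce
  I15: { [L → . X num D], [L → . num e e], [X → . n f L], [X → . num num D], [X → . num num y], [X → n f . L] }  — shift
  I16: { [X → n f L .] }  — reduce
  I17: { [D → . L y e], [D → . e num], [L → . X num D], [L → . num e e], [L → X num . D], [X → . n f L], [X → . num num D], [X → . num num y] }  — shift
  I18: { [L → X num D .] }  — reduce

No state contains both a complete item and a shift item.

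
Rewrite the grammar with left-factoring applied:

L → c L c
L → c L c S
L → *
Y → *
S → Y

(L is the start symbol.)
Left-factoring transforms A → αβ₁ | αβ₂ into A → αA' and A' → β₁ | β₂
(α is the longest common prefix among the alternatives). Repeat until
no nonterminal has two alternatives with a common prefix.

Round 1: L has alternatives sharing prefix 'c L c'. Introduce L': L → c L c L'
  Add: L' → ε
  Add: L' → S

No remaining common prefixes — done.

Resulting grammar:
L → c L c L'
L' → ε
L' → S
L → *
Y → *
S → Y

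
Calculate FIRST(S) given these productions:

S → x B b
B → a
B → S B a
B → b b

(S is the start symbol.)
{ 'x' }

From S → x B b:
  - x is a terminal: add 'x' and stop

Collecting: FIRST(S) = { 'x' }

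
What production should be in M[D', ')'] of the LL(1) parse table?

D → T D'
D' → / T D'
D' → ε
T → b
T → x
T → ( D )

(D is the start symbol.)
D' → ε

To find M[D', ')'], we find productions for D' where ')' is in the predict set (PREDICT(N → α) = (FIRST(α) \ {ε}) ∪ (FOLLOW(N) if α ⇒* ε)).

Relevant sets:
  FOLLOW(D') = { $, ')' }

D' → / T D': PREDICT = { '/' }
D' → ε: PREDICT = { $, ')' }
  ')' is in predict set, so this production goes in M[D', ')']

M[D', ')'] = D' → ε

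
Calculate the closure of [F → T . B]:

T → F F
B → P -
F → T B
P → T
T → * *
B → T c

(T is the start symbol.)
{ [B → . P -], [B → . T c], [F → . T B], [F → T . B], [P → . T], [T → . * *], [T → . F F] }

To compute CLOSURE, for each item [A → α.Bβ] where B is a non-terminal, add [B → .γ] for all productions B → γ; repeat for the newly added items until nothing changes.

Start with: [F → T . B]
  [F → T . B] has the dot before B: add [B → . P -], [B → . T c]
  [B → . P -] has the dot before P: add [P → . T]
  [B → . T c] has the dot before T: add [T → . F F], [T → . * *]
  [T → . F F] has the dot before F: add [F → . T B]
No further items can be added.

CLOSURE = { [B → . P -], [B → . T c], [F → . T B], [F → T . B], [P → . T], [T → . * *], [T → . F F] }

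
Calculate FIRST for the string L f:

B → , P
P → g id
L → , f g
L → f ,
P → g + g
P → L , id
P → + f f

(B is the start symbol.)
{ ',', 'f' }

FIRST sets of the non-terminals involved (from the grammar, by fixed-point iteration):
  FIRST(L) = { ',', 'f' }

To compute FIRST(L f), process the symbols left to right:
Symbol L is a non-terminal. Add FIRST(L) \ {ε} = { ',', 'f' }
L is not nullable (ε ∉ FIRST(L)), so stop here.
FIRST(L f) = { ',', 'f' }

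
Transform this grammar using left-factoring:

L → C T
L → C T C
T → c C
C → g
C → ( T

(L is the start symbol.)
L → C T L'
L' → ε
L' → C
T → c C
C → g
C → ( T

Left-factoring transforms A → αβ₁ | αβ₂ into A → αA' and A' → β₁ | β₂
(α is the longest common prefix among the alternatives). Repeat until
no nonterminal has two alternatives with a common prefix.

Round 1: L has alternatives sharing prefix 'C T'. Introduce L': L → C T L'
  Add: L' → ε
  Add: L' → C

No remaining common prefixes — done.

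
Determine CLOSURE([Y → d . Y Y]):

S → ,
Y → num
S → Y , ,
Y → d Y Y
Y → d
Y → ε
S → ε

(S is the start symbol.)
{ [Y → . d Y Y], [Y → . d], [Y → . num], [Y → .], [Y → d . Y Y] }

To compute CLOSURE, for each item [A → α.Bβ] where B is a non-terminal, add [B → .γ] for all productions B → γ; repeat for the newly added items until nothing changes.

Start with: [Y → d . Y Y]
  [Y → d . Y Y] has the dot before Y: add [Y → . num], [Y → . d Y Y], [Y → . d], [Y → .]
No further items can be added.

CLOSURE = { [Y → . d Y Y], [Y → . d], [Y → . num], [Y → .], [Y → d . Y Y] }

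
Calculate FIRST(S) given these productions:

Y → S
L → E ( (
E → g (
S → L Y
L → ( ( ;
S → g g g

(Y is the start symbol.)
To compute FIRST(S), examine every production with S on the left-hand side, reading each right-hand side left to right until a non-nullable symbol is reached.

FIRST sets of the other non-terminals involved (by the same procedure, iterated to a fixed point):
  FIRST(L) = { '(', 'g' }

From S → L Y:
  - L is a non-terminal: add FIRST(L) \ {ε} = { '(', 'g' }
    L is not nullable, so stop
From S → g g g:
  - g is a terminal: add 'g' and stop

Collecting: FIRST(S) = { '(', 'g' }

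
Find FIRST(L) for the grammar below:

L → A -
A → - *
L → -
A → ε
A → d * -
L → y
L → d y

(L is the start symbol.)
To compute FIRST(L), examine every production with L on the left-hand side, reading each right-hand side left to right until a non-nullable symbol is reached.

FIRST sets of the other non-terminals involved (by the same procedure, iterated to a fixed point):
  FIRST(A) = { '-', 'd', ε }

From L → A -:
  - A is a non-terminal: add FIRST(A) \ {ε} = { '-', 'd' }
    A is nullable, so continue to the next symbol
  - '-' is a terminal: add '-' and stop
From L → -:
  - '-' is a terminal: add '-' and stop
From L → y:
  - y is a terminal: add 'y' and stop
From L → d y:
  - d is a terminal: add 'd' and stop

Collecting: FIRST(L) = { '-', 'd', 'y' }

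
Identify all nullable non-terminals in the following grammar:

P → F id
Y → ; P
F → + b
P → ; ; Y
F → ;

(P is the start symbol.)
A non-terminal is nullable if it can derive ε (the empty string): either it has an ε-production, or it has a production whose right-hand side consists entirely of nullable non-terminals.

There are no ε-productions, so no non-terminal can derive ε.
No non-terminals are nullable.

Answer: None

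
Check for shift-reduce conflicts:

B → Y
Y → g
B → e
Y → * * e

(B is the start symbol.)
No shift-reduce conflicts

A shift-reduce conflict occurs when an LR(0) state has both:
  - a complete (reduce) item [A → α .] (dot at the end), and
  - a shift item [B → β . c γ] (dot before a terminal).

Augment with B' → B and build the canonical LR(0) collection (I0 = CLOSURE({[B' → . B]}), then GOTO on every symbol after a dot until no new states appear). It has 8 states:
  I0: { [B → . Y], [B → . e], [B' → . B], [Y → . * * e], [Y → . g] }  — shift
  I1: { [Y → * . * e] }  — shift
  I2: { [B' → B .] }  — accept
  I3: { [B → Y .] }  — reduce
  I4: { [B → e .] }  — reduce
  I5: { [Y → g .] }  — reduce
  I6: { [Y → * * . e] }  — shift
  I7: { [Y → * * e .] }  — reduce

No state contains both a complete item and a shift item.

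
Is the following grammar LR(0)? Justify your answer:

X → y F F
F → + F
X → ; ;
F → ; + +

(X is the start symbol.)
Augment with X' → X and build the canonical LR(0) collection (I0 = CLOSURE({[X' → . X]}), then GOTO on every symbol after a dot until no new states appear). It has 12 states:
  I0: { [X → . ; ;], [X → . y F F], [X' → . X] }  — shift
  I1: { [X → ; . ;] }  — shift
  I2: { [X' → X .] }  — accept
  I3: { [F → . + F], [F → . ; + +], [X → y . F F] }  — shift
  I4: { [F → + . F], [F → . + F], [F → . ; + +] }  — shift
  I5: { [F → ; . + +] }  — shift
  I6: { [F → . + F], [F → . ; + +], [X → y F . F] }  — shift
  I7: { [X → y F F .] }  — reduce
  I8: { [F → ; + . +] }  — shift
  I9: { [F → ; + + .] }  — reduce
  I10: { [F → + F .] }  — reduce
  I11: { [X → ; ; .] }  — reduce

Every state is either a pure shift/goto state or contains exactly one complete item and nothing to shift — no conflicts. The grammar is LR(0).

Answer: Yes, the grammar is LR(0)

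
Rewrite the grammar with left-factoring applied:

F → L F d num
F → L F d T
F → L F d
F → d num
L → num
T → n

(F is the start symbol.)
F → L F d F'
F' → num
F' → T
F' → ε
F → d num
L → num
T → n

Left-factoring transforms A → αβ₁ | αβ₂ into A → αA' and A' → β₁ | β₂
(α is the longest common prefix among the alternatives). Repeat until
no nonterminal has two alternatives with a common prefix.

Round 1: F has alternatives sharing prefix 'L F d'. Introduce F': F → L F d F'
  Add: F' → num
  Add: F' → T
  Add: F' → ε

No remaining common prefixes — done.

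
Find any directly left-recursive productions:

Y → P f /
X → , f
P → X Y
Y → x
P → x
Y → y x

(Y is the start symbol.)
Direct left recursion occurs when N → N α for some non-terminal N (the right-hand side begins with the left-hand side itself).

Y → P f /: starts with P
X → , f: starts with ','
P → X Y: starts with X
Y → x: starts with x
P → x: starts with x
Y → y x: starts with y

No direct left recursion found.

Answer: No direct left recursion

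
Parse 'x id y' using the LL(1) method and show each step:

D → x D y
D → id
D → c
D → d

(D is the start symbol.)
LL(1) parsing maintains a stack (initially the start symbol over $) and the input. At each step: if the stack top is a terminal, match it against the current input token; if it is a non-terminal N, replace it with the RHS of M[N, lookahead] (the unique production whose predict set contains the lookahead).

Stack is shown with the top on the left.

Stack    Input     Action
-------------------------
D $      x id y $  output D → x D y
x D y $  x id y $  match 'x'
D y $    id y $    output D → id
id y $   id y $    match 'id'
y $      y $       match 'y'
$        $         accept

The string is accepted.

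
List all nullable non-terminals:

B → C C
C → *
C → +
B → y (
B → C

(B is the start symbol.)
There are no ε-productions, so no non-terminal can derive ε.
No non-terminals are nullable.

Answer: None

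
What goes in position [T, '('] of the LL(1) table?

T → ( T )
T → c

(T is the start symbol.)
T → ( T )

To find M[T, '('], we find productions for T where '(' is in the predict set (PREDICT(N → α) = (FIRST(α) \ {ε}) ∪ (FOLLOW(N) if α ⇒* ε)).

T → ( T ): PREDICT = { '(' }
  '(' is in predict set, so this production goes in M[T, '(']
T → c: PREDICT = { 'c' }

M[T, '('] = T → ( T )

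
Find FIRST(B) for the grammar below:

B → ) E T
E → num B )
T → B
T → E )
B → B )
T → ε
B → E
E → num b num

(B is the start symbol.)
FIRST sets of the other non-terminals involved (by the same procedure, iterated to a fixed point):
  FIRST(E) = { 'num' }

From B → ) E T:
  - ')' is a terminal: add ')' and stop
From B → B ):
  - B is the symbol being defined: contributes nothing new
    B is not nullable, so stop
From B → E:
  - E is a non-terminal: add FIRST(E) \ {ε} = { 'num' }
    E is not nullable, so stop

Collecting: FIRST(B) = { ')', 'num' }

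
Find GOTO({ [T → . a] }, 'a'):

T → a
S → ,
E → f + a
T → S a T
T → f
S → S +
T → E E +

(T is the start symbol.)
GOTO(I, 'a') = CLOSURE({ [A → αX.β] : [A → α.Xβ] ∈ I, X = 'a' })

Items with dot before 'a', with the dot advanced:
  [T → . a] → [T → a .]
Closure adds nothing (no advanced item has the dot before a non-terminal).

GOTO = { [T → a .] }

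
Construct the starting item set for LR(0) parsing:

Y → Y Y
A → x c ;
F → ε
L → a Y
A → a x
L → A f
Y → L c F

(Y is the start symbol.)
{ [A → . a x], [A → . x c ;], [L → . A f], [L → . a Y], [Y → . L c F], [Y → . Y Y], [Y' → . Y] }

First, augment the grammar with Y' → Y
I₀ = CLOSURE({ [Y' → . Y] }):
  [Y' → . Y] has the dot before Y: add [Y → . Y Y], [Y → . L c F]
  [Y → . L c F] has the dot before L: add [L → . a Y], [L → . A f]
  [L → . A f] has the dot before A: add [A → . x c ;], [A → . a x]
No further items can be added.

I₀ = { [A → . a x], [A → . x c ;], [L → . A f], [L → . a Y], [Y → . L c F], [Y → . Y Y], [Y' → . Y] }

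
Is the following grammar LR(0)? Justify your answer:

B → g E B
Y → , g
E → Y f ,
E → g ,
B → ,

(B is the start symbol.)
Yes, the grammar is LR(0)

A grammar is LR(0) if no state in the canonical LR(0) collection has:
  - both a shift item (dot before a terminal) and a complete item (shift-reduce conflict), or
  - two or more complete items (reduce-reduce conflict; the accept item [B' → B .] counts as a complete item here).

Augment with B' → B and build the canonical LR(0) collection (I0 = CLOSURE({[B' → . B]}), then GOTO on every symbol after a dot until no new states appear). It has 13 states:
  I0: { [B → . ,], [B → . g E B], [B' → . B] }  — shift
  I1: { [B → , .] }  — reduce
  I2: { [B' → B .] }  — accept
  I3: { [B → g . E B], [E → . Y f ,], [E → . g ,], [Y → . , g] }  — shift
  I4: { [Y → , . g] }  — shift
  I5: { [B → . ,], [B → . g E B], [B → g E . B] }  — shift
  I6: { [E → Y . f ,] }  — shift
  I7: { [E → g . ,] }  — shift
  I8: { [E → g , .] }  — reduce
  I9: { [E → Y f . ,] }  — shift
  I10: { [E → Y f , .] }  — reduce
  I11: { [B → g E B .] }  — reduce
  I12: { [Y → , g .] }  — reduce

Every state is either a pure shift/goto state or contains exactly one complete item and nothing to shift — no conflicts. The grammar is LR(0).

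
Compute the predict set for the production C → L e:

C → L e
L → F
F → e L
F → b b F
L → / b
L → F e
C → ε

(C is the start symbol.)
{ '/', 'b', 'e' }

PREDICT(C → L e) = (FIRST(RHS) \ {ε}) ∪ (FOLLOW(C) if ε ∈ FIRST(RHS), i.e. RHS ⇒* ε)
FIRST(L) = { '/', 'b', 'e' }
FIRST(L e) = { '/', 'b', 'e' }
ε ∉ FIRST(L e), so FOLLOW(C) is not added.
PREDICT(C → L e) = { '/', 'b', 'e' }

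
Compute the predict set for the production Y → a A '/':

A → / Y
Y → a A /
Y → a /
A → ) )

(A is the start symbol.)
PREDICT(Y → a A '/') = (FIRST(RHS) \ {ε}) ∪ (FOLLOW(Y) if ε ∈ FIRST(RHS), i.e. RHS ⇒* ε)
FIRST(a A '/') = { 'a' }
ε ∉ FIRST(a A '/'), so FOLLOW(Y) is not added.
PREDICT(Y → a A '/') = { 'a' }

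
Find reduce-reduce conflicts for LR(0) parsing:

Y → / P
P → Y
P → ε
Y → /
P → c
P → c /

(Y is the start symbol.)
Yes — I1: [P → .] vs [Y → / .]

Augment with Y' → Y and build the canonical LR(0) collection (I0 = CLOSURE({[Y' → . Y]}), then GOTO on every symbol after a dot until no new states appear). It has 7 states:
  I0: { [Y → . / P], [Y → . /], [Y' → . Y] }  — shift
  I1: { [P → . Y], [P → . c /], [P → . c], [P → .], [Y → . / P], [Y → . /], [Y → / . P], [Y → / .] }  — shift, 2 reduces
  I2: { [Y' → Y .] }  — accept
  I3: { [Y → / P .] }  — reduce
  I4: { [P → Y .] }  — reduce
  I5: { [P → c . /], [P → c .] }  — shift, reduce
  I6: { [P → c / .] }  — reduce

I1 contains complete items [P → .], [Y → / .] — reduce-reduce conflict.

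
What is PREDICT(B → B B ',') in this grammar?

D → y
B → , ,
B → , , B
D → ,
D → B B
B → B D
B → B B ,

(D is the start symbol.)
{ ',' }

PREDICT(B → B B ',') = (FIRST(RHS) \ {ε}) ∪ (FOLLOW(B) if ε ∈ FIRST(RHS), i.e. RHS ⇒* ε)
FIRST(B) = { ',' }
FIRST(B B ',') = { ',' }
ε ∉ FIRST(B B ','), so FOLLOW(B) is not added.
PREDICT(B → B B ',') = { ',' }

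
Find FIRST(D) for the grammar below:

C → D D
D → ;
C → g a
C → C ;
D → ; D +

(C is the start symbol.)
{ ';' }

To compute FIRST(D), examine every production with D on the left-hand side, reading each right-hand side left to right until a non-nullable symbol is reached.

From D → ;:
  - ';' is a terminal: add ';' and stop
From D → ; D +:
  - ';' is a terminal: add ';' and stop

Collecting: FIRST(D) = { ';' }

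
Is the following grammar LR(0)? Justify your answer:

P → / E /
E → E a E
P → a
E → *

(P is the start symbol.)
No. Shift-reduce conflict between [E → E a E .] and [E → E . a E]

A grammar is LR(0) if no state in the canonical LR(0) collection has:
  - both a shift item (dot before a terminal) and a complete item (shift-reduce conflict), or
  - two or more complete items (reduce-reduce conflict; the accept item [P' → P .] counts as a complete item here).

Augment with P' → P and build the canonical LR(0) collection (I0 = CLOSURE({[P' → . P]}), then GOTO on every symbol after a dot until no new states appear). It has 9 states:
  I0: { [P → . / E /], [P → . a], [P' → . P] }  — shift
  I1: { [E → . *], [E → . E a E], [P → / . E /] }  — shift
  I2: { [P' → P .] }  — accept
  I3: { [P → a .] }  — reduce
  I4: { [E → * .] }  — reduce
  I5: { [E → E . a E], [P → / E . /] }  — shift
  I6: { [P → / E / .] }  — reduce
  I7: { [E → . *], [E → . E a E], [E → E a . E] }  — shift
  I8: { [E → E . a E], [E → E a E .] }  — shift, reduce

Conflict in state I8:
  Shift-reduce conflict between [E → E a E .] and [E → E . a E]
So the grammar is NOT LR(0).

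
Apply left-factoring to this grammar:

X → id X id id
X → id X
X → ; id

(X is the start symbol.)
Left-factoring transforms A → αβ₁ | αβ₂ into A → αA' and A' → β₁ | β₂
(α is the longest common prefix among the alternatives). Repeat until
no nonterminal has two alternatives with a common prefix.

Round 1: X has alternatives sharing prefix 'id X'. Introduce X': X → id X X'
  Add: X' → id id
  Add: X' → ε

No remaining common prefixes — done.

Resulting grammar:
X → id X X'
X' → id id
X' → ε
X → ; id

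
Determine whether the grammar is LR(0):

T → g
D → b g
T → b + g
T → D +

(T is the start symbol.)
Yes, the grammar is LR(0)

Augment with T' → T and build the canonical LR(0) collection (I0 = CLOSURE({[T' → . T]}), then GOTO on every symbol after a dot until no new states appear). It has 9 states:
  I0: { [D → . b g], [T → . D +], [T → . b + g], [T → . g], [T' → . T] }  — shift
  I1: { [T → D . +] }  — shift
  I2: { [T' → T .] }  — accept
  I3: { [D → b . g], [T → b . + g] }  — shift
  I4: { [T → g .] }  — reduce
  I5: { [T → b + . g] }  — shift
  I6: { [D → b g .] }  — reduce
  I7: { [T → b + g .] }  — reduce
  I8: { [T → D + .] }  — reduce

Every state is either a pure shift/goto state or contains exactly one complete item and nothing to shift — no conflicts. The grammar is LR(0).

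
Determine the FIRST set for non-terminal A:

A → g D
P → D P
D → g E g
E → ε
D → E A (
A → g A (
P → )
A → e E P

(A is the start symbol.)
{ 'e', 'g' }

To compute FIRST(A), examine every production with A on the left-hand side, reading each right-hand side left to right until a non-nullable symbol is reached.

From A → g D:
  - g is a terminal: add 'g' and stop
From A → g A (:
  - g is a terminal: add 'g' and stop
From A → e E P:
  - e is a terminal: add 'e' and stop

Collecting: FIRST(A) = { 'e', 'g' }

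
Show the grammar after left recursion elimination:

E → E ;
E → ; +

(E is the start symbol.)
E is directly left-recursive. The standard transformation for
  A → A α₁ | ... | A α_m | β₁ | ... | β_n
is
  A  → β₁ A' | ... | β_n A'
  A' → α₁ A' | ... | α_m A' | ε

E → ; + becomes E → ; + E'
E → E ; becomes E' → ; E'
Add E' → ε

Resulting grammar:
E → ; + E'
E' → ; E'
E' → ε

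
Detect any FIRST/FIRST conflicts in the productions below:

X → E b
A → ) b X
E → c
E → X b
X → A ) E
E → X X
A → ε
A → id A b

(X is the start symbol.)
A FIRST/FIRST conflict occurs when two productions N → α and N → β for the same non-terminal have FIRST(α) ∩ FIRST(β) ≠ ∅ (with ε ∈ FIRST of a nullable right-hand side, so two nullable alternatives also conflict).

FIRST sets of the non-terminals at (or reachable through a nullable prefix from) the front of some alternative:
  FIRST(E) = { ')', 'c', 'id' }
  FIRST(A) = { ')', 'id', ε }
  FIRST(X) = { ')', 'c', 'id' }

Productions for X:
  X → E b: FIRST = { ')', 'c', 'id' }
  X → A ) E: FIRST = { ')', 'id' }
Productions for A:
  A → ) b X: FIRST = { ')' }
  A → ε: FIRST = { ε }
  A → id A b: FIRST = { 'id' }
Productions for E:
  E → c: FIRST = { 'c' }
  E → X b: FIRST = { ')', 'c', 'id' }
  E → X X: FIRST = { ')', 'c', 'id' }

Conflict for X: X → E b and X → A ) E
  Overlap: { ')', 'id' }
Conflict for E: E → c and E → X b
  Overlap: { 'c' }
Conflict for E: E → c and E → X X
  Overlap: { 'c' }
Conflict for E: E → X b and E → X X
  Overlap: { ')', 'c', 'id' }

Answer: Yes. X → E b / X → A ')' E on { ')', 'id' }; E → c / E → X b on { 'c' }; E → c / E → X X on { 'c' }; E → X b / E → X X on { ')', 'c', 'id' }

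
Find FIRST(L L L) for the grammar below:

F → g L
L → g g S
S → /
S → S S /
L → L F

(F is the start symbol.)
FIRST sets of the non-terminals involved (from the grammar, by fixed-point iteration):
  FIRST(L) = { 'g' }

To compute FIRST(L L L), process the symbols left to right:
Symbol L is a non-terminal. Add FIRST(L) \ {ε} = { 'g' }
L is not nullable (ε ∉ FIRST(L)), so stop here.
FIRST(L L L) = { 'g' }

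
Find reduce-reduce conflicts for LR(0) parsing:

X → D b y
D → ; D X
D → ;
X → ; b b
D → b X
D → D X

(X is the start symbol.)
Yes — I13: [D → ; D X .] vs [D → D X .]

A reduce-reduce conflict occurs when an LR(0) state has two complete items [A → α .] and [B → β .] — both call for a reduction, and with no lookahead the parser cannot choose between them.

Augment with X' → X and build the canonical LR(0) collection (I0 = CLOSURE({[X' → . X]}), then GOTO on every symbol after a dot until no new states appear). It has 14 states:
  I0: { [D → . ; D X], [D → . ;], [D → . D X], [D → . b X], [X → . ; b b], [X → . D b y], [X' → . X] }  — shift
  I1: { [D → . ; D X], [D → . ;], [D → . D X], [D → . b X], [D → ; . D X], [D → ; .], [X → ; . b b] }  — shift, reduce
  I2: { [D → . ; D X], [D → . ;], [D → . D X], [D → . b X], [D → D . X], [X → . ; b b], [X → . D b y], [X → D . b y] }  — shift
  I3: { [X' → X .] }  — accept
  I4: { [D → . ; D X], [D → . ;], [D → . D X], [D → . b X], [D → b . X], [X → . ; b b], [X → . D b y] }  — shift
  I5: { [D → b X .] }  — reduce
  I6: { [D → D X .] }  — reduce
  I7: { [D → . ; D X], [D → . ;], [D → . D X], [D → . b X], [D → b . X], [X → . ; b b], [X → . D b y], [X → D b . y] }  — shift
  I8: { [X → D b y .] }  — reduce
  I9: { [D → . ; D X], [D → . ;], [D → . D X], [D → . b X], [D → ; . D X], [D → ; .] }  — shift, reduce
  I10: { [D → . ; D X], [D → . ;], [D → . D X], [D → . b X], [D → ; D . X], [D → D . X], [X → . ; b b], [X → . D b y] }  — shift
  I11: { [D → . ; D X], [D → . ;], [D → . D X], [D → . b X], [D → b . X], [X → . ; b b], [X → . D b y], [X → ; b . b] }  — shift
  I12: { [D → . ; D X], [D → . ;], [D → . D X], [D → . b X], [D → b . X], [X → . ; b b], [X → . D b y], [X → ; b b .] }  — shift, reduce
  I13: { [D → ; D X .], [D → D X .] }  — 2 reduces

I13 contains complete items [D → ; D X .], [D → D X .] — reduce-reduce conflict.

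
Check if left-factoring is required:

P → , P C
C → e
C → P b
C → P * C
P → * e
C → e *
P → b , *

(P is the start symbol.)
Yes, C has productions with common prefix 'e'; C has productions with common prefix 'P'

Left-factoring is needed when two productions for the same non-terminal
share a common prefix on the right-hand side.

Productions for P:
  P → , P C
  P → * e
  P → b , *
Productions for C:
  C → e
  C → P b
  C → P * C
  C → e *

Found common prefix 'e' in productions for C
Found common prefix 'P' in productions for C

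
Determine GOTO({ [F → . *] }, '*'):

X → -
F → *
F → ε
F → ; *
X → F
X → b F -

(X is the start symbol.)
{ [F → * .] }

GOTO(I, '*') = CLOSURE({ [A → αX.β] : [A → α.Xβ] ∈ I, X = '*' })

Items with dot before '*', with the dot advanced:
  [F → . *] → [F → * .]
Closure adds nothing (no advanced item has the dot before a non-terminal).

GOTO = { [F → * .] }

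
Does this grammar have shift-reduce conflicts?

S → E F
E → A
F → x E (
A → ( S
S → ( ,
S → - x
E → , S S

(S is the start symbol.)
Yes — I16: [S → ( , .] vs [A → . ( S]

A shift-reduce conflict occurs when an LR(0) state has both:
  - a complete (reduce) item [A → α .] (dot at the end), and
  - a shift item [B → β . c γ] (dot before a terminal).

Augment with S' → S and build the canonical LR(0) collection (I0 = CLOSURE({[S' → . S]}), then GOTO on every symbol after a dot until no new states appear). It has 17 states:
  I0: { [A → . ( S], [E → . , S S], [E → . A], [S → . ( ,], [S → . - x], [S → . E F], [S' → . S] }  — shift
  I1: { [A → ( . S], [A → . ( S], [E → . , S S], [E → . A], [S → ( . ,], [S → . ( ,], [S → . - x], [S → . E F] }  — shift
  I2: { [A → . ( S], [E → , . S S], [E → . , S S], [E → . A], [S → . ( ,], [S → . - x], [S → . E F] }  — shift
  I3: { [S → - . x] }  — shift
  I4: { [E → A .] }  — reduce
  I5: { [F → . x E (], [S → E . F] }  — shift
  I6: { [S' → S .] }  — accept
  I7: { [S → E F .] }  — reduce
  I8: { [A → . ( S], [E → . , S S], [E → . A], [F → x . E (] }  — shift
  I9: { [A → ( . S], [A → . ( S], [E → . , S S], [E → . A], [S → . ( ,], [S → . - x], [S → . E F] }  — shift
  I10: { [F → x E . (] }  — shift
  I11: { [F → x E ( .] }  — reduce
  I12: { [A → ( S .] }  — reduce
  I13: { [S → - x .] }  — reduce
  I14: { [A → . ( S], [E → , S . S], [E → . , S S], [E → . A], [S → . ( ,], [S → . - x], [S → . E F] }  — shift
  I15: { [E → , S S .] }  — reduce
  I16: { [A → . ( S], [E → , . S S], [E → . , S S], [E → . A], [S → ( , .], [S → . ( ,], [S → . - x], [S → . E F] }  — shift, reduce

I16 contains reduce item [S → ( , .] and shift items [A → . ( S], [E → . , S S], [S → . ( ,], [S → . - x] — shift-reduce conflict.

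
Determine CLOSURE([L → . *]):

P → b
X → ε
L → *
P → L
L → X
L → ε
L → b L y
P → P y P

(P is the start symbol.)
{ [L → . *] }

Start with: [L → . *]
The dot precedes the terminal '*', so nothing is added.

CLOSURE = { [L → . *] }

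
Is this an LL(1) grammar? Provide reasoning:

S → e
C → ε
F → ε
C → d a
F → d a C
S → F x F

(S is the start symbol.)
Yes, the grammar is LL(1).

Relevant sets:
  FIRST(F) = { 'd', ε }
  FOLLOW(C) = { $, 'x' }
  FOLLOW(F) = { $, 'x' }

For S:
  PREDICT(S → e) = { 'e' }
  PREDICT(S → F x F) = { 'd', 'x' }
For C:
  PREDICT(C → ε) = { $, 'x' }
  PREDICT(C → d a) = { 'd' }
For F:
  PREDICT(F → ε) = { $, 'x' }
  PREDICT(F → d a C) = { 'd' }

All predict sets are disjoint. The grammar IS LL(1).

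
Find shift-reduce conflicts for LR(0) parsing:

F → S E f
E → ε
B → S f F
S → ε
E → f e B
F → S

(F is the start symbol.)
Yes — I2: [E → .] vs [E → . f e B]

A shift-reduce conflict occurs when an LR(0) state has both:
  - a complete (reduce) item [A → α .] (dot at the end), and
  - a shift item [B → β . c γ] (dot before a terminal).

Augment with F' → F and build the canonical LR(0) collection (I0 = CLOSURE({[F' → . F]}), then GOTO on every symbol after a dot until no new states appear). It has 11 states:
  I0: { [F → . S E f], [F → . S], [F' → . F], [S → .] }  — reduce
  I1: { [F' → F .] }  — accept
  I2: { [E → . f e B], [E → .], [F → S . E f], [F → S .] }  — shift, 2 reduces
  I3: { [F → S E . f] }  — shift
  I4: { [E → f . e B] }  — shift
  I5: { [B → . S f F], [E → f e . B], [S → .] }  — reduce
  I6: { [E → f e B .] }  — reduce
  I7: { [B → S . f F] }  — shift
  I8: { [B → S f . F], [F → . S E f], [F → . S], [S → .] }  — reduce
  I9: { [B → S f F .] }  — reduce
  I10: { [F → S E f .] }  — reduce

I2 contains reduce items [E → .], [F → S .] and shift item [E → . f e B] — shift-reduce conflict.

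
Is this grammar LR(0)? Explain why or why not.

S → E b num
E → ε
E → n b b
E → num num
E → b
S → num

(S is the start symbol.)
A grammar is LR(0) if no state in the canonical LR(0) collection has:
  - both a shift item (dot before a terminal) and a complete item (shift-reduce conflict), or
  - two or more complete items (reduce-reduce conflict; the accept item [S' → S .] counts as a complete item here).

Augment with S' → S and build the canonical LR(0) collection (I0 = CLOSURE({[S' → . S]}), then GOTO on every symbol after a dot until no new states appear). It has 11 states:
  I0: { [E → . b], [E → . n b b], [E → . num num], [E → .], [S → . E b num], [S → . num], [S' → . S] }  — shift, reduce
  I1: { [S → E . b num] }  — shift
  I2: { [S' → S .] }  — accept
  I3: { [E → b .] }  — reduce
  I4: { [E → n . b b] }  — shift
  I5: { [E → num . num], [S → num .] }  — shift, reduce
  I6: { [E → num num .] }  — reduce
  I7: { [E → n b . b] }  — shift
  I8: { [E → n b b .] }  — reduce
  I9: { [S → E b . num] }  — shift
  I10: { [S → E b num .] }  — reduce

Conflict in state I0:
  Shift-reduce conflict between [E → .] and [E → . b]
So the grammar is NOT LR(0).

Answer: No. Shift-reduce conflict between [E → .] and [E → . b]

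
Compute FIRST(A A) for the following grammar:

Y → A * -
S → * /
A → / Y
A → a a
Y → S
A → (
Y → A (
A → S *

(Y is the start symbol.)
FIRST sets of the non-terminals involved (from the grammar, by fixed-point iteration):
  FIRST(A) = { '(', '*', '/', 'a' }

To compute FIRST(A A), process the symbols left to right:
Symbol A is a non-terminal. Add FIRST(A) \ {ε} = { '(', '*', '/', 'a' }
A is not nullable (ε ∉ FIRST(A)), so stop here.
FIRST(A A) = { '(', '*', '/', 'a' }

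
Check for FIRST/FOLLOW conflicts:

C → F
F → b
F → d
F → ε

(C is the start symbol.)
No FIRST/FOLLOW conflicts.

Nullable non-terminals: C, F.
C has a nullable alternative but only one production, so nothing to check.

F: nullable alternative(s) F → ε; FOLLOW(F) = { $ }
  F → b: FIRST \ {ε} = { 'b' } — disjoint from FOLLOW(F)
  F → d: FIRST \ {ε} = { 'd' } — disjoint from FOLLOW(F)
  F → ε: FIRST \ {ε} = { } — this is the only nullable alternative, skip

No FIRST/FOLLOW conflicts found.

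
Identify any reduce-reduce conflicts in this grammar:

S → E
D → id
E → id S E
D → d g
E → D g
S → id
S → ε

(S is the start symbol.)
Yes — I5: [D → id .] vs [S → .]; I8: [D → id .] vs [S → .]

A reduce-reduce conflict occurs when an LR(0) state has two complete items [A → α .] and [B → β .] — both call for a reduction, and with no lookahead the parser cannot choose between them.

Augment with S' → S and build the canonical LR(0) collection (I0 = CLOSURE({[S' → . S]}), then GOTO on every symbol after a dot until no new states appear). It has 11 states:
  I0: { [D → . d g], [D → . id], [E → . D g], [E → . id S E], [S → . E], [S → . id], [S → .], [S' → . S] }  — shift, reduce
  I1: { [E → D . g] }  — shift
  I2: { [S → E .] }  — reduce
  I3: { [S' → S .] }  — accept
  I4: { [D → d . g] }  — shift
  I5: { [D → . d g], [D → . id], [D → id .], [E → . D g], [E → . id S E], [E → id . S E], [S → . E], [S → . id], [S → .], [S → id .] }  — shift, 3 reduces
  I6: { [D → . d g], [D → . id], [E → . D g], [E → . id S E], [E → id S . E] }  — shift
  I7: { [E → id S E .] }  — reduce
  I8: { [D → . d g], [D → . id], [D → id .], [E → . D g], [E → . id S E], [E → id . S E], [S → . E], [S → . id], [S → .] }  — shift, 2 reduces
  I9: { [D → d g .] }  — reduce
  I10: { [E → D g .] }  — reduce

I5 contains complete items [D → id .], [S → .], [S → id .] — reduce-reduce conflict.
I8 contains complete items [D → id .], [S → .] — reduce-reduce conflict.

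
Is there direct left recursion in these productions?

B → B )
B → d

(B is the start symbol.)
Yes, B is left-recursive

Direct left recursion occurs when N → N α for some non-terminal N (the right-hand side begins with the left-hand side itself).

B → B ): LEFT RECURSIVE (starts with B)
B → d: starts with d

The grammar has direct left recursion on: B.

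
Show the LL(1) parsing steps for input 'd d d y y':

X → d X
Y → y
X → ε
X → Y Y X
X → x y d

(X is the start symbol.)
LL(1) parsing maintains a stack (initially the start symbol over $) and the input. At each step: if the stack top is a terminal, match it against the current input token; if it is a non-terminal N, replace it with the RHS of M[N, lookahead] (the unique production whose predict set contains the lookahead).

Stack is shown with the top on the left.

Stack    Input        Action
----------------------------
X $      d d d y y $  output X → d X
d X $    d d d y y $  match 'd'
X $      d d y y $    output X → d X
d X $    d d y y $    match 'd'
X $      d y y $      output X → d X
d X $    d y y $      match 'd'
X $      y y $        output X → Y Y X
Y Y X $  y y $        output Y → y
y Y X $  y y $        match 'y'
Y X $    y $          output Y → y
y X $    y $          match 'y'
X $      $            output X → ε
$        $            accept

The string is accepted.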